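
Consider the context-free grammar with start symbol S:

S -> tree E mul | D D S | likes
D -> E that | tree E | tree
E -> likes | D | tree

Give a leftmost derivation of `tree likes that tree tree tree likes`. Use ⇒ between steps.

S ⇒ D D S   [S -> D D S]
D D S ⇒ tree E D S   [D -> tree E]
tree E D S ⇒ tree D D S   [E -> D]
tree D D S ⇒ tree E that D S   [D -> E that]
tree E that D S ⇒ tree likes that D S   [E -> likes]
tree likes that D S ⇒ tree likes that tree E S   [D -> tree E]
tree likes that tree E S ⇒ tree likes that tree D S   [E -> D]
tree likes that tree D S ⇒ tree likes that tree tree E S   [D -> tree E]
tree likes that tree tree E S ⇒ tree likes that tree tree tree S   [E -> tree]
tree likes that tree tree tree S ⇒ tree likes that tree tree tree likes   [S -> likes]

S ⇒ D D S ⇒ tree E D S ⇒ tree D D S ⇒ tree E that D S ⇒ tree likes that D S ⇒ tree likes that tree E S ⇒ tree likes that tree D S ⇒ tree likes that tree tree E S ⇒ tree likes that tree tree tree S ⇒ tree likes that tree tree tree likes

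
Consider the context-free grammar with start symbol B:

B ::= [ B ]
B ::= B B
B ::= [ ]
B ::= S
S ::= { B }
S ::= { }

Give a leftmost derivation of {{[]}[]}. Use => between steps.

B=>S=>{B}=>{BB}=>{SB}=>{{B}B}=>{{[]}B}=>{{[]}[]}

B => S   [B ::= S]
S => {B}   [S ::= { B }]
{B} => {BB}   [B ::= B B]
{BB} => {SB}   [B ::= S]
{SB} => {{B}B}   [S ::= { B }]
{{B}B} => {{[]}B}   [B ::= [ ]]
{{[]}B} => {{[]}[]}   [B ::= [ ]]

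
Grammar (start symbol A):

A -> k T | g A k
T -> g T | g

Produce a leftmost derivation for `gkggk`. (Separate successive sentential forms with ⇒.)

A ⇒ gAk   [A -> g A k]
gAk ⇒ gkTk   [A -> k T]
gkTk ⇒ gkgTk   [T -> g T]
gkgTk ⇒ gkggk   [T -> g]

A ⇒ gAk ⇒ gkTk ⇒ gkgTk ⇒ gkggk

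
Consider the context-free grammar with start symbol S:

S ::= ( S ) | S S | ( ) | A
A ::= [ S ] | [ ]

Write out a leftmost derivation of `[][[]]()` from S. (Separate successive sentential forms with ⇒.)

S⇒SS⇒SSS⇒ASS⇒[]SS⇒[]AS⇒[][S]S⇒[][A]S⇒[][[]]S⇒[][[]]()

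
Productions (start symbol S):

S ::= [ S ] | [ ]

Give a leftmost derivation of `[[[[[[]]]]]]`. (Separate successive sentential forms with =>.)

S=>[S]=>[[S]]=>[[[S]]]=>[[[[S]]]]=>[[[[[S]]]]]=>[[[[[[]]]]]]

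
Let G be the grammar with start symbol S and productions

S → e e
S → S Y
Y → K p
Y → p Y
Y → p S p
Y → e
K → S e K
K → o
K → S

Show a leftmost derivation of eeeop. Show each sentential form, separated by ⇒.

S ⇒ SY ⇒ SYY ⇒ eeYY ⇒ eeeY ⇒ eeeKp ⇒ eeeop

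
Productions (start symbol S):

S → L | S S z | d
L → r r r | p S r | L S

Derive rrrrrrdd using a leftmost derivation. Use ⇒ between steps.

S ⇒ L ⇒ LS ⇒ LSS ⇒ rrrSS ⇒ rrrLS ⇒ rrrLSS ⇒ rrrrrrSS ⇒ rrrrrrdS ⇒ rrrrrrdd

S ⇒ L   [S → L]
L ⇒ LS   [L → L S]
LS ⇒ LSS   [L → L S]
LSS ⇒ rrrSS   [L → r r r]
rrrSS ⇒ rrrLS   [S → L]
rrrLS ⇒ rrrLSS   [L → L S]
rrrLSS ⇒ rrrrrrSS   [L → r r r]
rrrrrrSS ⇒ rrrrrrdS   [S → d]
rrrrrrdS ⇒ rrrrrrdd   [S → d]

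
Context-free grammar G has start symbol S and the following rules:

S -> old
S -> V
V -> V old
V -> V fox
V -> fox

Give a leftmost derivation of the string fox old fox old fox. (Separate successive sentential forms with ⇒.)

S ⇒ V   [S -> V]
V ⇒ V fox   [V -> V fox]
V fox ⇒ V old fox   [V -> V old]
V old fox ⇒ V fox old fox   [V -> V fox]
V fox old fox ⇒ V old fox old fox   [V -> V old]
V old fox old fox ⇒ fox old fox old fox   [V -> fox]

S ⇒ V ⇒ V fox ⇒ V old fox ⇒ V fox old fox ⇒ V old fox old fox ⇒ fox old fox old fox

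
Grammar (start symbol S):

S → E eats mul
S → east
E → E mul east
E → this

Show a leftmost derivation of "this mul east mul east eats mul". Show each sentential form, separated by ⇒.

S ⇒ E eats mul ⇒ E mul east eats mul ⇒ E mul east mul east eats mul ⇒ this mul east mul east eats mul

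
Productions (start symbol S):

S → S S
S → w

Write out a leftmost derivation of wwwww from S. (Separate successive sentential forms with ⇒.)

S⇒SS⇒SSS⇒SSSS⇒SSSSS⇒wSSSS⇒wwSSS⇒wwwSS⇒wwwwS⇒wwwww

S ⇒ SS   [S → S S]
SS ⇒ SSS   [S → S S]
SSS ⇒ SSSS   [S → S S]
SSSS ⇒ SSSSS   [S → S S]
SSSSS ⇒ wSSSS   [S → w]
wSSSS ⇒ wwSSS   [S → w]
wwSSS ⇒ wwwSS   [S → w]
wwwSS ⇒ wwwwS   [S → w]
wwwwS ⇒ wwwww   [S → w]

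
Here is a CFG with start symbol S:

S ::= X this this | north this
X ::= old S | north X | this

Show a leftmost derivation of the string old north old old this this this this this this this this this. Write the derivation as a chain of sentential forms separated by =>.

S => X this this => old S this this => old X this this this this => old north X this this this this => old north old S this this this this => old north old X this this this this this this => old north old old S this this this this this this => old north old old X this this this this this this this this => old north old old this this this this this this this this this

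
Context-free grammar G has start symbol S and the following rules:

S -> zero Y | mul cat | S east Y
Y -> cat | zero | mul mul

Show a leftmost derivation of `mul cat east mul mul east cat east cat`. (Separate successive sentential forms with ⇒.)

S ⇒ S east Y   [S -> S east Y]
S east Y ⇒ S east Y east Y   [S -> S east Y]
S east Y east Y ⇒ S east Y east Y east Y   [S -> S east Y]
S east Y east Y east Y ⇒ mul cat east Y east Y east Y   [S -> mul cat]
mul cat east Y east Y east Y ⇒ mul cat east mul mul east Y east Y   [Y -> mul mul]
mul cat east mul mul east Y east Y ⇒ mul cat east mul mul east cat east Y   [Y -> cat]
mul cat east mul mul east cat east Y ⇒ mul cat east mul mul east cat east cat   [Y -> cat]

S ⇒ S east Y ⇒ S east Y east Y ⇒ S east Y east Y east Y ⇒ mul cat east Y east Y east Y ⇒ mul cat east mul mul east Y east Y ⇒ mul cat east mul mul east cat east Y ⇒ mul cat east mul mul east cat east cat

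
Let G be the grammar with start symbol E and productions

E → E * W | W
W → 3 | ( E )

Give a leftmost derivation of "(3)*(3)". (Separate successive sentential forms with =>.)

E => E*W => W*W => (E)*W => (W)*W => (3)*W => (3)*(E) => (3)*(W) => (3)*(3)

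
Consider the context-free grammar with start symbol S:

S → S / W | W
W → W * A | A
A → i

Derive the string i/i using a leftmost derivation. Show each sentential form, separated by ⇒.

S ⇒ S/W ⇒ W/W ⇒ A/W ⇒ i/W ⇒ i/A ⇒ i/i

S ⇒ S/W   [S → S / W]
S/W ⇒ W/W   [S → W]
W/W ⇒ A/W   [W → A]
A/W ⇒ i/W   [A → i]
i/W ⇒ i/A   [W → A]
i/A ⇒ i/i   [A → i]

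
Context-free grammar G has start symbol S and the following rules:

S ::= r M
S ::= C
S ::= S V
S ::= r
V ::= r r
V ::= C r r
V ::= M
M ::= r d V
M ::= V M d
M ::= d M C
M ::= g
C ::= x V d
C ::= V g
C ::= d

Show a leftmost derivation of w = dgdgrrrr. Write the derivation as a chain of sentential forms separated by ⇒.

S ⇒ SV ⇒ SVV ⇒ CVV ⇒ VgVV ⇒ MgVV ⇒ dMCgVV ⇒ dgCgVV ⇒ dgdgVV ⇒ dgdgrrV ⇒ dgdgrrrr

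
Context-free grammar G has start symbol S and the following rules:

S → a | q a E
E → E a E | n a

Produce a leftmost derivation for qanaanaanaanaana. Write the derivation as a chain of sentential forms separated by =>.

S => qaE => qaEaE => qaEaEaE => qaEaEaEaE => qanaaEaEaE => qanaaEaEaEaE => qanaanaaEaEaE => qanaanaanaaEaE => qanaanaanaanaaE => qanaanaanaanaana

S => qaE   [S → q a E]
qaE => qaEaE   [E → E a E]
qaEaE => qaEaEaE   [E → E a E]
qaEaEaE => qaEaEaEaE   [E → E a E]
qaEaEaEaE => qanaaEaEaE   [E → n a]
qanaaEaEaE => qanaaEaEaEaE   [E → E a E]
qanaaEaEaEaE => qanaanaaEaEaE   [E → n a]
qanaanaaEaEaE => qanaanaanaaEaE   [E → n a]
qanaanaanaaEaE => qanaanaanaanaaE   [E → n a]
qanaanaanaanaaE => qanaanaanaanaana   [E → n a]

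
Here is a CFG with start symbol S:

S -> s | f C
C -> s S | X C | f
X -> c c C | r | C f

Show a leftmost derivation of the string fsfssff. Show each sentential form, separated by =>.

S=>fC=>fsS=>fsfC=>fsfXC=>fsfCfC=>fsfsSfC=>fsfssfC=>fsfssff

S => fC   [S -> f C]
fC => fsS   [C -> s S]
fsS => fsfC   [S -> f C]
fsfC => fsfXC   [C -> X C]
fsfXC => fsfCfC   [X -> C f]
fsfCfC => fsfsSfC   [C -> s S]
fsfsSfC => fsfssfC   [S -> s]
fsfssfC => fsfssff   [C -> f]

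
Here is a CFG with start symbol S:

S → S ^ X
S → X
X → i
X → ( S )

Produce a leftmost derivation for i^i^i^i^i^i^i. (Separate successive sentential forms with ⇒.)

S ⇒ S^X   [S → S ^ X]
S^X ⇒ S^X^X   [S → S ^ X]
S^X^X ⇒ S^X^X^X   [S → S ^ X]
S^X^X^X ⇒ S^X^X^X^X   [S → S ^ X]
S^X^X^X^X ⇒ S^X^X^X^X^X   [S → S ^ X]
S^X^X^X^X^X ⇒ S^X^X^X^X^X^X   [S → S ^ X]
S^X^X^X^X^X^X ⇒ X^X^X^X^X^X^X   [S → X]
X^X^X^X^X^X^X ⇒ i^X^X^X^X^X^X   [X → i]
i^X^X^X^X^X^X ⇒ i^i^X^X^X^X^X   [X → i]
i^i^X^X^X^X^X ⇒ i^i^i^X^X^X^X   [X → i]
i^i^i^X^X^X^X ⇒ i^i^i^i^X^X^X   [X → i]
i^i^i^i^X^X^X ⇒ i^i^i^i^i^X^X   [X → i]
i^i^i^i^i^X^X ⇒ i^i^i^i^i^i^X   [X → i]
i^i^i^i^i^i^X ⇒ i^i^i^i^i^i^i   [X → i]

S⇒S^X⇒S^X^X⇒S^X^X^X⇒S^X^X^X^X⇒S^X^X^X^X^X⇒S^X^X^X^X^X^X⇒X^X^X^X^X^X^X⇒i^X^X^X^X^X^X⇒i^i^X^X^X^X^X⇒i^i^i^X^X^X^X⇒i^i^i^i^X^X^X⇒i^i^i^i^i^X^X⇒i^i^i^i^i^i^X⇒i^i^i^i^i^i^i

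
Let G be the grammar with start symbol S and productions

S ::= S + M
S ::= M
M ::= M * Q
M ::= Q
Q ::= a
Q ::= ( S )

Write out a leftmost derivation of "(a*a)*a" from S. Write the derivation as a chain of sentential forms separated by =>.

S => M   [S ::= M]
M => M*Q   [M ::= M * Q]
M*Q => Q*Q   [M ::= Q]
Q*Q => (S)*Q   [Q ::= ( S )]
(S)*Q => (M)*Q   [S ::= M]
(M)*Q => (M*Q)*Q   [M ::= M * Q]
(M*Q)*Q => (Q*Q)*Q   [M ::= Q]
(Q*Q)*Q => (a*Q)*Q   [Q ::= a]
(a*Q)*Q => (a*a)*Q   [Q ::= a]
(a*a)*Q => (a*a)*a   [Q ::= a]

S=>M=>M*Q=>Q*Q=>(S)*Q=>(M)*Q=>(M*Q)*Q=>(Q*Q)*Q=>(a*Q)*Q=>(a*a)*Q=>(a*a)*a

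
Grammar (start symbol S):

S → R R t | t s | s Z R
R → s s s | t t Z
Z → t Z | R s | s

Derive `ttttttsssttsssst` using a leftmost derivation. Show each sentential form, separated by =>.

S => RRt => ttZRt => ttRsRt => ttttZsRt => ttttRssRt => ttttttZssRt => ttttttsssRt => ttttttsssttZt => ttttttsssttRst => ttttttsssttsssst

S => RRt   [S → R R t]
RRt => ttZRt   [R → t t Z]
ttZRt => ttRsRt   [Z → R s]
ttRsRt => ttttZsRt   [R → t t Z]
ttttZsRt => ttttRssRt   [Z → R s]
ttttRssRt => ttttttZssRt   [R → t t Z]
ttttttZssRt => ttttttsssRt   [Z → s]
ttttttsssRt => ttttttsssttZt   [R → t t Z]
ttttttsssttZt => ttttttsssttRst   [Z → R s]
ttttttsssttRst => ttttttsssttsssst   [R → s s s]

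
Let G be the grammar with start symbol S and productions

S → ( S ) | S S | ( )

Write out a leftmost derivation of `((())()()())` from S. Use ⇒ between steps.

S ⇒ (S) ⇒ (SS) ⇒ (SSS) ⇒ (SSSS) ⇒ ((S)SSS) ⇒ ((())SSS) ⇒ ((())()SS) ⇒ ((())()()S) ⇒ ((())()()())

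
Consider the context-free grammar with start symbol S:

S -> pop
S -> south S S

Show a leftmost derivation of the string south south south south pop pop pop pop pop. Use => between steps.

S => south S S => south south S S S => south south south S S S S => south south south south S S S S S => south south south south pop S S S S => south south south south pop pop S S S => south south south south pop pop pop S S => south south south south pop pop pop pop S => south south south south pop pop pop pop pop

S => south S S   [S -> south S S]
south S S => south south S S S   [S -> south S S]
south south S S S => south south south S S S S   [S -> south S S]
south south south S S S S => south south south south S S S S S   [S -> south S S]
south south south south S S S S S => south south south south pop S S S S   [S -> pop]
south south south south pop S S S S => south south south south pop pop S S S   [S -> pop]
south south south south pop pop S S S => south south south south pop pop pop S S   [S -> pop]
south south south south pop pop pop S S => south south south south pop pop pop pop S   [S -> pop]
south south south south pop pop pop pop S => south south south south pop pop pop pop pop   [S -> pop]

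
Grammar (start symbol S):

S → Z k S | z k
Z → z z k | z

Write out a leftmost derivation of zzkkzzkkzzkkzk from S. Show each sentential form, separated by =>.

S=>ZkS=>zzkkS=>zzkkZkS=>zzkkzzkkS=>zzkkzzkkZkS=>zzkkzzkkzzkkS=>zzkkzzkkzzkkzk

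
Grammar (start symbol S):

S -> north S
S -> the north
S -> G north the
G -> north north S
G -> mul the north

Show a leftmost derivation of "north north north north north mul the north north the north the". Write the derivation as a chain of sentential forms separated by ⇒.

S ⇒ north S ⇒ north north S ⇒ north north G north the ⇒ north north north north S north the ⇒ north north north north north S north the ⇒ north north north north north G north the north the ⇒ north north north north north mul the north north the north the

S ⇒ north S   [S -> north S]
north S ⇒ north north S   [S -> north S]
north north S ⇒ north north G north the   [S -> G north the]
north north G north the ⇒ north north north north S north the   [G -> north north S]
north north north north S north the ⇒ north north north north north S north the   [S -> north S]
north north north north north S north the ⇒ north north north north north G north the north the   [S -> G north the]
north north north north north G north the north the ⇒ north north north north north mul the north north the north the   [G -> mul the north]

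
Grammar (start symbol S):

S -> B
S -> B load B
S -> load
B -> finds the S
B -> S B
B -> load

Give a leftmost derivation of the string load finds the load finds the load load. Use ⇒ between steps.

S ⇒ B ⇒ S B ⇒ B B ⇒ S B B ⇒ load B B ⇒ load finds the S B ⇒ load finds the B B ⇒ load finds the S B B ⇒ load finds the load B B ⇒ load finds the load finds the S B ⇒ load finds the load finds the load B ⇒ load finds the load finds the load load

S ⇒ B   [S -> B]
B ⇒ S B   [B -> S B]
S B ⇒ B B   [S -> B]
B B ⇒ S B B   [B -> S B]
S B B ⇒ load B B   [S -> load]
load B B ⇒ load finds the S B   [B -> finds the S]
load finds the S B ⇒ load finds the B B   [S -> B]
load finds the B B ⇒ load finds the S B B   [B -> S B]
load finds the S B B ⇒ load finds the load B B   [S -> load]
load finds the load B B ⇒ load finds the load finds the S B   [B -> finds the S]
load finds the load finds the S B ⇒ load finds the load finds the load B   [S -> load]
load finds the load finds the load B ⇒ load finds the load finds the load load   [B -> load]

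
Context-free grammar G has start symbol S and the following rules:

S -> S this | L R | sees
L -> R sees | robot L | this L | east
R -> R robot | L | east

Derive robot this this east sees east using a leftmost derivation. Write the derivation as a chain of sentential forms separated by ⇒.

S ⇒ L R   [S -> L R]
L R ⇒ robot L R   [L -> robot L]
robot L R ⇒ robot this L R   [L -> this L]
robot this L R ⇒ robot this this L R   [L -> this L]
robot this this L R ⇒ robot this this R sees R   [L -> R sees]
robot this this R sees R ⇒ robot this this L sees R   [R -> L]
robot this this L sees R ⇒ robot this this east sees R   [L -> east]
robot this this east sees R ⇒ robot this this east sees L   [R -> L]
robot this this east sees L ⇒ robot this this east sees east   [L -> east]

S ⇒ L R ⇒ robot L R ⇒ robot this L R ⇒ robot this this L R ⇒ robot this this R sees R ⇒ robot this this L sees R ⇒ robot this this east sees R ⇒ robot this this east sees L ⇒ robot this this east sees east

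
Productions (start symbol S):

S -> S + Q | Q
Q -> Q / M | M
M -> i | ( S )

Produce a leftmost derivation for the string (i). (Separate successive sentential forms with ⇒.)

S ⇒ Q   [S -> Q]
Q ⇒ M   [Q -> M]
M ⇒ (S)   [M -> ( S )]
(S) ⇒ (Q)   [S -> Q]
(Q) ⇒ (M)   [Q -> M]
(M) ⇒ (i)   [M -> i]

S ⇒ Q ⇒ M ⇒ (S) ⇒ (Q) ⇒ (M) ⇒ (i)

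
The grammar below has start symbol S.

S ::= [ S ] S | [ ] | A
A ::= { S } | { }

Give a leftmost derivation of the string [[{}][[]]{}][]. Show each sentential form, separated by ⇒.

S ⇒ [S]S ⇒ [[S]S]S ⇒ [[A]S]S ⇒ [[{}]S]S ⇒ [[{}][S]S]S ⇒ [[{}][[]]S]S ⇒ [[{}][[]]A]S ⇒ [[{}][[]]{}]S ⇒ [[{}][[]]{}][]

S ⇒ [S]S   [S ::= [ S ] S]
[S]S ⇒ [[S]S]S   [S ::= [ S ] S]
[[S]S]S ⇒ [[A]S]S   [S ::= A]
[[A]S]S ⇒ [[{}]S]S   [A ::= { }]
[[{}]S]S ⇒ [[{}][S]S]S   [S ::= [ S ] S]
[[{}][S]S]S ⇒ [[{}][[]]S]S   [S ::= [ ]]
[[{}][[]]S]S ⇒ [[{}][[]]A]S   [S ::= A]
[[{}][[]]A]S ⇒ [[{}][[]]{}]S   [A ::= { }]
[[{}][[]]{}]S ⇒ [[{}][[]]{}][]   [S ::= [ ]]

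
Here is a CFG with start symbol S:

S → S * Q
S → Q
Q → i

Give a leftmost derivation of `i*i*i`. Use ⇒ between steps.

S ⇒ S*Q ⇒ S*Q*Q ⇒ Q*Q*Q ⇒ i*Q*Q ⇒ i*i*Q ⇒ i*i*i

S ⇒ S*Q   [S → S * Q]
S*Q ⇒ S*Q*Q   [S → S * Q]
S*Q*Q ⇒ Q*Q*Q   [S → Q]
Q*Q*Q ⇒ i*Q*Q   [Q → i]
i*Q*Q ⇒ i*i*Q   [Q → i]
i*i*Q ⇒ i*i*i   [Q → i]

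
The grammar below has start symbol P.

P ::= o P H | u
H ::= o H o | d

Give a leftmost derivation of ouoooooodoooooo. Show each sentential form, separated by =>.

P => oPH => ouH => ouoHo => ouooHoo => ouoooHooo => ouooooHoooo => ouoooooHooooo => ouooooooHoooooo => ouoooooodoooooo

P => oPH   [P ::= o P H]
oPH => ouH   [P ::= u]
ouH => ouoHo   [H ::= o H o]
ouoHo => ouooHoo   [H ::= o H o]
ouooHoo => ouoooHooo   [H ::= o H o]
ouoooHooo => ouooooHoooo   [H ::= o H o]
ouooooHoooo => ouoooooHooooo   [H ::= o H o]
ouoooooHooooo => ouooooooHoooooo   [H ::= o H o]
ouooooooHoooooo => ouoooooodoooooo   [H ::= d]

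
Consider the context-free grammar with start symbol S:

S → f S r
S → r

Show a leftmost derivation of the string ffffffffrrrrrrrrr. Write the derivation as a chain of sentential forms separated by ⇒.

S ⇒ fSr ⇒ ffSrr ⇒ fffSrrr ⇒ ffffSrrrr ⇒ fffffSrrrrr ⇒ ffffffSrrrrrr ⇒ fffffffSrrrrrrr ⇒ ffffffffSrrrrrrrr ⇒ ffffffffrrrrrrrrr

S ⇒ fSr   [S → f S r]
fSr ⇒ ffSrr   [S → f S r]
ffSrr ⇒ fffSrrr   [S → f S r]
fffSrrr ⇒ ffffSrrrr   [S → f S r]
ffffSrrrr ⇒ fffffSrrrrr   [S → f S r]
fffffSrrrrr ⇒ ffffffSrrrrrr   [S → f S r]
ffffffSrrrrrr ⇒ fffffffSrrrrrrr   [S → f S r]
fffffffSrrrrrrr ⇒ ffffffffSrrrrrrrr   [S → f S r]
ffffffffSrrrrrrrr ⇒ ffffffffrrrrrrrrr   [S → r]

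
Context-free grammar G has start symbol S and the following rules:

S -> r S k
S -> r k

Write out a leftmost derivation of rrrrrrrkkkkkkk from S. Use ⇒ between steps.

S ⇒ rSk ⇒ rrSkk ⇒ rrrSkkk ⇒ rrrrSkkkk ⇒ rrrrrSkkkkk ⇒ rrrrrrSkkkkkk ⇒ rrrrrrrkkkkkkk

S ⇒ rSk   [S -> r S k]
rSk ⇒ rrSkk   [S -> r S k]
rrSkk ⇒ rrrSkkk   [S -> r S k]
rrrSkkk ⇒ rrrrSkkkk   [S -> r S k]
rrrrSkkkk ⇒ rrrrrSkkkkk   [S -> r S k]
rrrrrSkkkkk ⇒ rrrrrrSkkkkkk   [S -> r S k]
rrrrrrSkkkkkk ⇒ rrrrrrrkkkkkkk   [S -> r k]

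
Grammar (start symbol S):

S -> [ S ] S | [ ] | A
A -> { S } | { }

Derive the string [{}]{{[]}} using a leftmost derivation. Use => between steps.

S => [S]S   [S -> [ S ] S]
[S]S => [A]S   [S -> A]
[A]S => [{}]S   [A -> { }]
[{}]S => [{}]A   [S -> A]
[{}]A => [{}]{S}   [A -> { S }]
[{}]{S} => [{}]{A}   [S -> A]
[{}]{A} => [{}]{{S}}   [A -> { S }]
[{}]{{S}} => [{}]{{[]}}   [S -> [ ]]

S=>[S]S=>[A]S=>[{}]S=>[{}]A=>[{}]{S}=>[{}]{A}=>[{}]{{S}}=>[{}]{{[]}}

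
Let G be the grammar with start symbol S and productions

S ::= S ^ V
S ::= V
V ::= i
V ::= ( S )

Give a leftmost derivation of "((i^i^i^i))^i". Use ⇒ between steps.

S ⇒ S^V ⇒ V^V ⇒ (S)^V ⇒ (V)^V ⇒ ((S))^V ⇒ ((S^V))^V ⇒ ((S^V^V))^V ⇒ ((S^V^V^V))^V ⇒ ((V^V^V^V))^V ⇒ ((i^V^V^V))^V ⇒ ((i^i^V^V))^V ⇒ ((i^i^i^V))^V ⇒ ((i^i^i^i))^V ⇒ ((i^i^i^i))^i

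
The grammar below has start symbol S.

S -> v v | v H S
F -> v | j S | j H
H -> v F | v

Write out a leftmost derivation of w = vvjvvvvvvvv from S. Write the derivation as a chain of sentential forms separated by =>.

S => vHS => vvFS => vvjSS => vvjvHSS => vvjvvSS => vvjvvvvS => vvjvvvvvHS => vvjvvvvvvS => vvjvvvvvvvv

S => vHS   [S -> v H S]
vHS => vvFS   [H -> v F]
vvFS => vvjSS   [F -> j S]
vvjSS => vvjvHSS   [S -> v H S]
vvjvHSS => vvjvvSS   [H -> v]
vvjvvSS => vvjvvvvS   [S -> v v]
vvjvvvvS => vvjvvvvvHS   [S -> v H S]
vvjvvvvvHS => vvjvvvvvvS   [H -> v]
vvjvvvvvvS => vvjvvvvvvvv   [S -> v v]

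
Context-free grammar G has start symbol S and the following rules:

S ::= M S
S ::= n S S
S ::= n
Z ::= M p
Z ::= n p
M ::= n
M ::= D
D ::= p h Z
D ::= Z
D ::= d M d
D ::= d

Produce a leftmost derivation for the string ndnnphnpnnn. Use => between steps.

S=>nSS=>nMSS=>nDSS=>ndSS=>ndnSSS=>ndnnSS=>ndnnMSS=>ndnnDSS=>ndnnphZSS=>ndnnphnpSS=>ndnnphnpMSS=>ndnnphnpnSS=>ndnnphnpnnS=>ndnnphnpnnn

S => nSS   [S ::= n S S]
nSS => nMSS   [S ::= M S]
nMSS => nDSS   [M ::= D]
nDSS => ndSS   [D ::= d]
ndSS => ndnSSS   [S ::= n S S]
ndnSSS => ndnnSS   [S ::= n]
ndnnSS => ndnnMSS   [S ::= M S]
ndnnMSS => ndnnDSS   [M ::= D]
ndnnDSS => ndnnphZSS   [D ::= p h Z]
ndnnphZSS => ndnnphnpSS   [Z ::= n p]
ndnnphnpSS => ndnnphnpMSS   [S ::= M S]
ndnnphnpMSS => ndnnphnpnSS   [M ::= n]
ndnnphnpnSS => ndnnphnpnnS   [S ::= n]
ndnnphnpnnS => ndnnphnpnnn   [S ::= n]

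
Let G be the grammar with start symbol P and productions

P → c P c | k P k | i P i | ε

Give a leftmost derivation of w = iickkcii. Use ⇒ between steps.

P ⇒ iPi ⇒ iiPii ⇒ iicPcii ⇒ iickPkcii ⇒ iickkcii

P ⇒ iPi   [P → i P i]
iPi ⇒ iiPii   [P → i P i]
iiPii ⇒ iicPcii   [P → c P c]
iicPcii ⇒ iickPkcii   [P → k P k]
iickPkcii ⇒ iickkcii   [P → ε]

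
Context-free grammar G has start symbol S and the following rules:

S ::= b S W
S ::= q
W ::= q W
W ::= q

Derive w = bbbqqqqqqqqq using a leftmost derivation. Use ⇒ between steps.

S ⇒ bSW ⇒ bbSWW ⇒ bbbSWWW ⇒ bbbqWWW ⇒ bbbqqWWW ⇒ bbbqqqWWW ⇒ bbbqqqqWWW ⇒ bbbqqqqqWW ⇒ bbbqqqqqqW ⇒ bbbqqqqqqqW ⇒ bbbqqqqqqqqW ⇒ bbbqqqqqqqqq

S ⇒ bSW   [S ::= b S W]
bSW ⇒ bbSWW   [S ::= b S W]
bbSWW ⇒ bbbSWWW   [S ::= b S W]
bbbSWWW ⇒ bbbqWWW   [S ::= q]
bbbqWWW ⇒ bbbqqWWW   [W ::= q W]
bbbqqWWW ⇒ bbbqqqWWW   [W ::= q W]
bbbqqqWWW ⇒ bbbqqqqWWW   [W ::= q W]
bbbqqqqWWW ⇒ bbbqqqqqWW   [W ::= q]
bbbqqqqqWW ⇒ bbbqqqqqqW   [W ::= q]
bbbqqqqqqW ⇒ bbbqqqqqqqW   [W ::= q W]
bbbqqqqqqqW ⇒ bbbqqqqqqqqW   [W ::= q W]
bbbqqqqqqqqW ⇒ bbbqqqqqqqqq   [W ::= q]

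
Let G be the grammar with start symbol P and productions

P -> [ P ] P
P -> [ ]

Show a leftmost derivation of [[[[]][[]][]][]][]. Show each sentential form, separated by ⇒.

P ⇒ [P]P   [P -> [ P ] P]
[P]P ⇒ [[P]P]P   [P -> [ P ] P]
[[P]P]P ⇒ [[[P]P]P]P   [P -> [ P ] P]
[[[P]P]P]P ⇒ [[[[]]P]P]P   [P -> [ ]]
[[[[]]P]P]P ⇒ [[[[]][P]P]P]P   [P -> [ P ] P]
[[[[]][P]P]P]P ⇒ [[[[]][[]]P]P]P   [P -> [ ]]
[[[[]][[]]P]P]P ⇒ [[[[]][[]][]]P]P   [P -> [ ]]
[[[[]][[]][]]P]P ⇒ [[[[]][[]][]][]]P   [P -> [ ]]
[[[[]][[]][]][]]P ⇒ [[[[]][[]][]][]][]   [P -> [ ]]

P ⇒ [P]P ⇒ [[P]P]P ⇒ [[[P]P]P]P ⇒ [[[[]]P]P]P ⇒ [[[[]][P]P]P]P ⇒ [[[[]][[]]P]P]P ⇒ [[[[]][[]][]]P]P ⇒ [[[[]][[]][]][]]P ⇒ [[[[]][[]][]][]][]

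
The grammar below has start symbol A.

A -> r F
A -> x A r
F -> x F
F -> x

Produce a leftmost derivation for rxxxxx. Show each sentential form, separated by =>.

A=>rF=>rxF=>rxxF=>rxxxF=>rxxxxF=>rxxxxx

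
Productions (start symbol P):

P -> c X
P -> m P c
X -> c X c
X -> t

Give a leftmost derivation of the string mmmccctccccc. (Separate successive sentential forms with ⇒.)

P ⇒ mPc   [P -> m P c]
mPc ⇒ mmPcc   [P -> m P c]
mmPcc ⇒ mmmPccc   [P -> m P c]
mmmPccc ⇒ mmmcXccc   [P -> c X]
mmmcXccc ⇒ mmmccXcccc   [X -> c X c]
mmmccXcccc ⇒ mmmcccXccccc   [X -> c X c]
mmmcccXccccc ⇒ mmmccctccccc   [X -> t]

P⇒mPc⇒mmPcc⇒mmmPccc⇒mmmcXccc⇒mmmccXcccc⇒mmmcccXccccc⇒mmmccctccccc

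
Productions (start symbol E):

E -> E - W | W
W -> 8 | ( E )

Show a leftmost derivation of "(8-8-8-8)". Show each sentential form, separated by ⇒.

E⇒W⇒(E)⇒(E-W)⇒(E-W-W)⇒(E-W-W-W)⇒(W-W-W-W)⇒(8-W-W-W)⇒(8-8-W-W)⇒(8-8-8-W)⇒(8-8-8-8)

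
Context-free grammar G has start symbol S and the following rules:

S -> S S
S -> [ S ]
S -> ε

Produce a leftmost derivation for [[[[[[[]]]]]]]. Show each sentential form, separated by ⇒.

S ⇒ [S]   [S -> [ S ]]
[S] ⇒ [[S]]   [S -> [ S ]]
[[S]] ⇒ [[SS]]   [S -> S S]
[[SS]] ⇒ [[SSS]]   [S -> S S]
[[SSS]] ⇒ [[[S]SS]]   [S -> [ S ]]
[[[S]SS]] ⇒ [[[[S]]SS]]   [S -> [ S ]]
[[[[S]]SS]] ⇒ [[[[[S]]]SS]]   [S -> [ S ]]
[[[[[S]]]SS]] ⇒ [[[[[[S]]]]SS]]   [S -> [ S ]]
[[[[[[S]]]]SS]] ⇒ [[[[[[[S]]]]]SS]]   [S -> [ S ]]
[[[[[[[S]]]]]SS]] ⇒ [[[[[[[]]]]]SS]]   [S -> ε]
[[[[[[[]]]]]SS]] ⇒ [[[[[[[]]]]]S]]   [S -> ε]
[[[[[[[]]]]]S]] ⇒ [[[[[[[]]]]]]]   [S -> ε]

S ⇒ [S] ⇒ [[S]] ⇒ [[SS]] ⇒ [[SSS]] ⇒ [[[S]SS]] ⇒ [[[[S]]SS]] ⇒ [[[[[S]]]SS]] ⇒ [[[[[[S]]]]SS]] ⇒ [[[[[[[S]]]]]SS]] ⇒ [[[[[[[]]]]]SS]] ⇒ [[[[[[[]]]]]S]] ⇒ [[[[[[[]]]]]]]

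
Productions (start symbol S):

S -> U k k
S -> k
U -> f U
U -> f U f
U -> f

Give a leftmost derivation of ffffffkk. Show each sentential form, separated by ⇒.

S⇒Ukk⇒fUkk⇒ffUkk⇒fffUfkk⇒ffffUfkk⇒ffffffkk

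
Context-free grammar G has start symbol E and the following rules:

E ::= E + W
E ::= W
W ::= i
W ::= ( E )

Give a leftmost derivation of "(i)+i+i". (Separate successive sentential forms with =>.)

E => E+W   [E ::= E + W]
E+W => E+W+W   [E ::= E + W]
E+W+W => W+W+W   [E ::= W]
W+W+W => (E)+W+W   [W ::= ( E )]
(E)+W+W => (W)+W+W   [E ::= W]
(W)+W+W => (i)+W+W   [W ::= i]
(i)+W+W => (i)+i+W   [W ::= i]
(i)+i+W => (i)+i+i   [W ::= i]

E => E+W => E+W+W => W+W+W => (E)+W+W => (W)+W+W => (i)+W+W => (i)+i+W => (i)+i+i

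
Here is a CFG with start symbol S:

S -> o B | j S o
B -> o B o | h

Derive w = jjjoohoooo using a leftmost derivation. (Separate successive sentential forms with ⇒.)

S ⇒ jSo   [S -> j S o]
jSo ⇒ jjSoo   [S -> j S o]
jjSoo ⇒ jjjSooo   [S -> j S o]
jjjSooo ⇒ jjjoBooo   [S -> o B]
jjjoBooo ⇒ jjjooBoooo   [B -> o B o]
jjjooBoooo ⇒ jjjoohoooo   [B -> h]

S ⇒ jSo ⇒ jjSoo ⇒ jjjSooo ⇒ jjjoBooo ⇒ jjjooBoooo ⇒ jjjoohoooo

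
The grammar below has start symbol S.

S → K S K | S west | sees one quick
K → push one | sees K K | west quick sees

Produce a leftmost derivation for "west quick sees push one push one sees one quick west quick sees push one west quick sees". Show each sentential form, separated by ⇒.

S ⇒ K S K ⇒ west quick sees S K ⇒ west quick sees K S K K ⇒ west quick sees push one S K K ⇒ west quick sees push one K S K K K ⇒ west quick sees push one push one S K K K ⇒ west quick sees push one push one sees one quick K K K ⇒ west quick sees push one push one sees one quick west quick sees K K ⇒ west quick sees push one push one sees one quick west quick sees push one K ⇒ west quick sees push one push one sees one quick west quick sees push one west quick sees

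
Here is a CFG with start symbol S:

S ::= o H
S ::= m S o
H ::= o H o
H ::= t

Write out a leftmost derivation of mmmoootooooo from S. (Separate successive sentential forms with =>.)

S => mSo   [S ::= m S o]
mSo => mmSoo   [S ::= m S o]
mmSoo => mmmSooo   [S ::= m S o]
mmmSooo => mmmoHooo   [S ::= o H]
mmmoHooo => mmmooHoooo   [H ::= o H o]
mmmooHoooo => mmmoooHooooo   [H ::= o H o]
mmmoooHooooo => mmmoootooooo   [H ::= t]

S => mSo => mmSoo => mmmSooo => mmmoHooo => mmmooHoooo => mmmoooHooooo => mmmoootooooo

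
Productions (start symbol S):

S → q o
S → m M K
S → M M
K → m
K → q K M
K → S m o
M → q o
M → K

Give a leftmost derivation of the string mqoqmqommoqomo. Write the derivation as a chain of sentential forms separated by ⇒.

S ⇒ mMK ⇒ mqoK ⇒ mqoqKM ⇒ mqoqSmoM ⇒ mqoqmMKmoM ⇒ mqoqmqoKmoM ⇒ mqoqmqommoM ⇒ mqoqmqommoK ⇒ mqoqmqommoSmo ⇒ mqoqmqommoqomo

S ⇒ mMK   [S → m M K]
mMK ⇒ mqoK   [M → q o]
mqoK ⇒ mqoqKM   [K → q K M]
mqoqKM ⇒ mqoqSmoM   [K → S m o]
mqoqSmoM ⇒ mqoqmMKmoM   [S → m M K]
mqoqmMKmoM ⇒ mqoqmqoKmoM   [M → q o]
mqoqmqoKmoM ⇒ mqoqmqommoM   [K → m]
mqoqmqommoM ⇒ mqoqmqommoK   [M → K]
mqoqmqommoK ⇒ mqoqmqommoSmo   [K → S m o]
mqoqmqommoSmo ⇒ mqoqmqommoqomo   [S → q o]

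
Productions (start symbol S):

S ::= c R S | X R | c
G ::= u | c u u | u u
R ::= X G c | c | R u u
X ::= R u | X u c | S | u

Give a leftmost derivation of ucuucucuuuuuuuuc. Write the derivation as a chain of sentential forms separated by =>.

S => XR   [S ::= X R]
XR => RuR   [X ::= R u]
RuR => XGcuR   [R ::= X G c]
XGcuR => uGcuR   [X ::= u]
uGcuR => ucuucuR   [G ::= c u u]
ucuucuR => ucuucuXGc   [R ::= X G c]
ucuucuXGc => ucuucuRuGc   [X ::= R u]
ucuucuRuGc => ucuucuRuuuGc   [R ::= R u u]
ucuucuRuuuGc => ucuucuRuuuuuGc   [R ::= R u u]
ucuucuRuuuuuGc => ucuucuRuuuuuuuGc   [R ::= R u u]
ucuucuRuuuuuuuGc => ucuucucuuuuuuuGc   [R ::= c]
ucuucucuuuuuuuGc => ucuucucuuuuuuuuc   [G ::= u]

S => XR => RuR => XGcuR => uGcuR => ucuucuR => ucuucuXGc => ucuucuRuGc => ucuucuRuuuGc => ucuucuRuuuuuGc => ucuucuRuuuuuuuGc => ucuucucuuuuuuuGc => ucuucucuuuuuuuuc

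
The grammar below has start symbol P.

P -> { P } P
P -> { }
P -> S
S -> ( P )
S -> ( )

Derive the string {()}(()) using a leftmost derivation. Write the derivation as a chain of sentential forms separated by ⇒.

P ⇒ {P}P ⇒ {S}P ⇒ {()}P ⇒ {()}S ⇒ {()}(P) ⇒ {()}(S) ⇒ {()}(())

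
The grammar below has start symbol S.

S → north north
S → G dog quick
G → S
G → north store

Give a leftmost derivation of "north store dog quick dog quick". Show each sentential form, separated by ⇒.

S ⇒ G dog quick ⇒ S dog quick ⇒ G dog quick dog quick ⇒ north store dog quick dog quick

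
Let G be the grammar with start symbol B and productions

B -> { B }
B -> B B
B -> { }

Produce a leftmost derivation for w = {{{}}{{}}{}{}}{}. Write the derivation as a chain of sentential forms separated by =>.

B => BB => {B}B => {BB}B => {BBB}B => {BBBB}B => {{B}BBB}B => {{{}}BBB}B => {{{}}{B}BB}B => {{{}}{{}}BB}B => {{{}}{{}}{}B}B => {{{}}{{}}{}{}}B => {{{}}{{}}{}{}}{}

B => BB   [B -> B B]
BB => {B}B   [B -> { B }]
{B}B => {BB}B   [B -> B B]
{BB}B => {BBB}B   [B -> B B]
{BBB}B => {BBBB}B   [B -> B B]
{BBBB}B => {{B}BBB}B   [B -> { B }]
{{B}BBB}B => {{{}}BBB}B   [B -> { }]
{{{}}BBB}B => {{{}}{B}BB}B   [B -> { B }]
{{{}}{B}BB}B => {{{}}{{}}BB}B   [B -> { }]
{{{}}{{}}BB}B => {{{}}{{}}{}B}B   [B -> { }]
{{{}}{{}}{}B}B => {{{}}{{}}{}{}}B   [B -> { }]
{{{}}{{}}{}{}}B => {{{}}{{}}{}{}}{}   [B -> { }]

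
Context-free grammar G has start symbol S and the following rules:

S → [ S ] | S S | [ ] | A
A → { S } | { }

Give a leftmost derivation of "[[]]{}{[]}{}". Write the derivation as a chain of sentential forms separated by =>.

S => SS => SSS => [S]SS => [[]]SS => [[]]SSS => [[]]ASS => [[]]{}SS => [[]]{}AS => [[]]{}{S}S => [[]]{}{[]}S => [[]]{}{[]}A => [[]]{}{[]}{}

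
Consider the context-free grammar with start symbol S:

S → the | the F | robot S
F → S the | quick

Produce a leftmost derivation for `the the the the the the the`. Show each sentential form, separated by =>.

S => the F => the S the => the the F the => the the S the the => the the the F the the => the the the S the the the => the the the the the the the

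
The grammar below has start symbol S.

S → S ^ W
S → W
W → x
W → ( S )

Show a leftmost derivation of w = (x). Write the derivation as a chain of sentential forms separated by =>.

S => W => (S) => (W) => (x)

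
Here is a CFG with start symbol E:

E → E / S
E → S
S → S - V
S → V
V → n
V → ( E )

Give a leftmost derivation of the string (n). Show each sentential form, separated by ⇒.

E ⇒ S ⇒ V ⇒ (E) ⇒ (S) ⇒ (V) ⇒ (n)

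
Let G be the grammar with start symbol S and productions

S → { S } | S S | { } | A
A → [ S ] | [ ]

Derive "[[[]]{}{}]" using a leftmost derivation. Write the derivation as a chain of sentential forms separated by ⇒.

S ⇒ A   [S → A]
A ⇒ [S]   [A → [ S ]]
[S] ⇒ [SS]   [S → S S]
[SS] ⇒ [SSS]   [S → S S]
[SSS] ⇒ [ASS]   [S → A]
[ASS] ⇒ [[S]SS]   [A → [ S ]]
[[S]SS] ⇒ [[A]SS]   [S → A]
[[A]SS] ⇒ [[[]]SS]   [A → [ ]]
[[[]]SS] ⇒ [[[]]{}S]   [S → { }]
[[[]]{}S] ⇒ [[[]]{}{}]   [S → { }]

S ⇒ A ⇒ [S] ⇒ [SS] ⇒ [SSS] ⇒ [ASS] ⇒ [[S]SS] ⇒ [[A]SS] ⇒ [[[]]SS] ⇒ [[[]]{}S] ⇒ [[[]]{}{}]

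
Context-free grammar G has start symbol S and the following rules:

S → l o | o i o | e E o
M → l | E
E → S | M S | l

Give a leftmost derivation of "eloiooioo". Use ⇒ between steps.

S ⇒ eEo ⇒ eMSo ⇒ eESo ⇒ eMSSo ⇒ eESSo ⇒ elSSo ⇒ eloioSo ⇒ eloiooioo

S ⇒ eEo   [S → e E o]
eEo ⇒ eMSo   [E → M S]
eMSo ⇒ eESo   [M → E]
eESo ⇒ eMSSo   [E → M S]
eMSSo ⇒ eESSo   [M → E]
eESSo ⇒ elSSo   [E → l]
elSSo ⇒ eloioSo   [S → o i o]
eloioSo ⇒ eloiooioo   [S → o i o]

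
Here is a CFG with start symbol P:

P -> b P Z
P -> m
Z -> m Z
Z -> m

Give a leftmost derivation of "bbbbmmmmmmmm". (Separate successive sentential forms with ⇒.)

P ⇒ bPZ   [P -> b P Z]
bPZ ⇒ bbPZZ   [P -> b P Z]
bbPZZ ⇒ bbbPZZZ   [P -> b P Z]
bbbPZZZ ⇒ bbbbPZZZZ   [P -> b P Z]
bbbbPZZZZ ⇒ bbbbmZZZZ   [P -> m]
bbbbmZZZZ ⇒ bbbbmmZZZZ   [Z -> m Z]
bbbbmmZZZZ ⇒ bbbbmmmZZZ   [Z -> m]
bbbbmmmZZZ ⇒ bbbbmmmmZZ   [Z -> m]
bbbbmmmmZZ ⇒ bbbbmmmmmZZ   [Z -> m Z]
bbbbmmmmmZZ ⇒ bbbbmmmmmmZZ   [Z -> m Z]
bbbbmmmmmmZZ ⇒ bbbbmmmmmmmZ   [Z -> m]
bbbbmmmmmmmZ ⇒ bbbbmmmmmmmm   [Z -> m]

P ⇒ bPZ ⇒ bbPZZ ⇒ bbbPZZZ ⇒ bbbbPZZZZ ⇒ bbbbmZZZZ ⇒ bbbbmmZZZZ ⇒ bbbbmmmZZZ ⇒ bbbbmmmmZZ ⇒ bbbbmmmmmZZ ⇒ bbbbmmmmmmZZ ⇒ bbbbmmmmmmmZ ⇒ bbbbmmmmmmmm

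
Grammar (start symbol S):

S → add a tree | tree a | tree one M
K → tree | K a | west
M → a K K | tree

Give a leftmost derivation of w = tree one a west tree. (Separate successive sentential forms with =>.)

S => tree one M => tree one a K K => tree one a west K => tree one a west tree

S => tree one M   [S → tree one M]
tree one M => tree one a K K   [M → a K K]
tree one a K K => tree one a west K   [K → west]
tree one a west K => tree one a west tree   [K → tree]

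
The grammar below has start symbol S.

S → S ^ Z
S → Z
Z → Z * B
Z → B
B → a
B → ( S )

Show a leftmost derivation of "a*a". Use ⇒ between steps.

S ⇒ Z   [S → Z]
Z ⇒ Z*B   [Z → Z * B]
Z*B ⇒ B*B   [Z → B]
B*B ⇒ a*B   [B → a]
a*B ⇒ a*a   [B → a]

S ⇒ Z ⇒ Z*B ⇒ B*B ⇒ a*B ⇒ a*a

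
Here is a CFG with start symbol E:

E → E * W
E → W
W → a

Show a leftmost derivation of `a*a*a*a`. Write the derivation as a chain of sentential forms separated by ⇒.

E ⇒ E*W   [E → E * W]
E*W ⇒ E*W*W   [E → E * W]
E*W*W ⇒ E*W*W*W   [E → E * W]
E*W*W*W ⇒ W*W*W*W   [E → W]
W*W*W*W ⇒ a*W*W*W   [W → a]
a*W*W*W ⇒ a*a*W*W   [W → a]
a*a*W*W ⇒ a*a*a*W   [W → a]
a*a*a*W ⇒ a*a*a*a   [W → a]

E⇒E*W⇒E*W*W⇒E*W*W*W⇒W*W*W*W⇒a*W*W*W⇒a*a*W*W⇒a*a*a*W⇒a*a*a*a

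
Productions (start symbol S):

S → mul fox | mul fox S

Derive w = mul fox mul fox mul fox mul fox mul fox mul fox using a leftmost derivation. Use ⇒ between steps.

S ⇒ mul fox S ⇒ mul fox mul fox S ⇒ mul fox mul fox mul fox S ⇒ mul fox mul fox mul fox mul fox S ⇒ mul fox mul fox mul fox mul fox mul fox S ⇒ mul fox mul fox mul fox mul fox mul fox mul fox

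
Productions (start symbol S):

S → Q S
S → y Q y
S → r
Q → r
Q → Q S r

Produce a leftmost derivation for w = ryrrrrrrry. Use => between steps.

S => QS   [S → Q S]
QS => rS   [Q → r]
rS => ryQy   [S → y Q y]
ryQy => ryQSry   [Q → Q S r]
ryQSry => ryQSrSry   [Q → Q S r]
ryQSrSry => ryrSrSry   [Q → r]
ryrSrSry => ryrQSrSry   [S → Q S]
ryrQSrSry => ryrrSrSry   [Q → r]
ryrrSrSry => ryrrQSrSry   [S → Q S]
ryrrQSrSry => ryrrrSrSry   [Q → r]
ryrrrSrSry => ryrrrrrSry   [S → r]
ryrrrrrSry => ryrrrrrrry   [S → r]

S=>QS=>rS=>ryQy=>ryQSry=>ryQSrSry=>ryrSrSry=>ryrQSrSry=>ryrrSrSry=>ryrrQSrSry=>ryrrrSrSry=>ryrrrrrSry=>ryrrrrrrry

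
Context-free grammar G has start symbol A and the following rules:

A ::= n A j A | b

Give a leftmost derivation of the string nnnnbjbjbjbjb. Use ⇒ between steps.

A ⇒ nAjA ⇒ nnAjAjA ⇒ nnnAjAjAjA ⇒ nnnnAjAjAjAjA ⇒ nnnnbjAjAjAjA ⇒ nnnnbjbjAjAjA ⇒ nnnnbjbjbjAjA ⇒ nnnnbjbjbjbjA ⇒ nnnnbjbjbjbjb

A ⇒ nAjA   [A ::= n A j A]
nAjA ⇒ nnAjAjA   [A ::= n A j A]
nnAjAjA ⇒ nnnAjAjAjA   [A ::= n A j A]
nnnAjAjAjA ⇒ nnnnAjAjAjAjA   [A ::= n A j A]
nnnnAjAjAjAjA ⇒ nnnnbjAjAjAjA   [A ::= b]
nnnnbjAjAjAjA ⇒ nnnnbjbjAjAjA   [A ::= b]
nnnnbjbjAjAjA ⇒ nnnnbjbjbjAjA   [A ::= b]
nnnnbjbjbjAjA ⇒ nnnnbjbjbjbjA   [A ::= b]
nnnnbjbjbjbjA ⇒ nnnnbjbjbjbjb   [A ::= b]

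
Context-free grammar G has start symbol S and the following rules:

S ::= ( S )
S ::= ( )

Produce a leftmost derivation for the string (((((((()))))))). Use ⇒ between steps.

S ⇒ (S)   [S ::= ( S )]
(S) ⇒ ((S))   [S ::= ( S )]
((S)) ⇒ (((S)))   [S ::= ( S )]
(((S))) ⇒ ((((S))))   [S ::= ( S )]
((((S)))) ⇒ (((((S)))))   [S ::= ( S )]
(((((S))))) ⇒ ((((((S))))))   [S ::= ( S )]
((((((S)))))) ⇒ (((((((S)))))))   [S ::= ( S )]
(((((((S))))))) ⇒ (((((((())))))))   [S ::= ( )]

S⇒(S)⇒((S))⇒(((S)))⇒((((S))))⇒(((((S)))))⇒((((((S))))))⇒(((((((S)))))))⇒(((((((())))))))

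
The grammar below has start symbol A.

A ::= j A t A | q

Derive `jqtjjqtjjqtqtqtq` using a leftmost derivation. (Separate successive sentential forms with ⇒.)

A ⇒ jAtA ⇒ jqtA ⇒ jqtjAtA ⇒ jqtjjAtAtA ⇒ jqtjjqtAtA ⇒ jqtjjqtjAtAtA ⇒ jqtjjqtjjAtAtAtA ⇒ jqtjjqtjjqtAtAtA ⇒ jqtjjqtjjqtqtAtA ⇒ jqtjjqtjjqtqtqtA ⇒ jqtjjqtjjqtqtqtq

A ⇒ jAtA   [A ::= j A t A]
jAtA ⇒ jqtA   [A ::= q]
jqtA ⇒ jqtjAtA   [A ::= j A t A]
jqtjAtA ⇒ jqtjjAtAtA   [A ::= j A t A]
jqtjjAtAtA ⇒ jqtjjqtAtA   [A ::= q]
jqtjjqtAtA ⇒ jqtjjqtjAtAtA   [A ::= j A t A]
jqtjjqtjAtAtA ⇒ jqtjjqtjjAtAtAtA   [A ::= j A t A]
jqtjjqtjjAtAtAtA ⇒ jqtjjqtjjqtAtAtA   [A ::= q]
jqtjjqtjjqtAtAtA ⇒ jqtjjqtjjqtqtAtA   [A ::= q]
jqtjjqtjjqtqtAtA ⇒ jqtjjqtjjqtqtqtA   [A ::= q]
jqtjjqtjjqtqtqtA ⇒ jqtjjqtjjqtqtqtq   [A ::= q]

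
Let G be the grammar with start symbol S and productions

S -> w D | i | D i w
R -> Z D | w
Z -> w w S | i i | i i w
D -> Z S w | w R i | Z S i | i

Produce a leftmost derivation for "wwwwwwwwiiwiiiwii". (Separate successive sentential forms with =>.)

S => wD => wwRi => wwZDi => wwwwSDi => wwwwDiwDi => wwwwZSiiwDi => wwwwwwSSiiwDi => wwwwwwDiwSiiwDi => wwwwwwwRiiwSiiwDi => wwwwwwwwiiwSiiwDi => wwwwwwwwiiwiiiwDi => wwwwwwwwiiwiiiwii

S => wD   [S -> w D]
wD => wwRi   [D -> w R i]
wwRi => wwZDi   [R -> Z D]
wwZDi => wwwwSDi   [Z -> w w S]
wwwwSDi => wwwwDiwDi   [S -> D i w]
wwwwDiwDi => wwwwZSiiwDi   [D -> Z S i]
wwwwZSiiwDi => wwwwwwSSiiwDi   [Z -> w w S]
wwwwwwSSiiwDi => wwwwwwDiwSiiwDi   [S -> D i w]
wwwwwwDiwSiiwDi => wwwwwwwRiiwSiiwDi   [D -> w R i]
wwwwwwwRiiwSiiwDi => wwwwwwwwiiwSiiwDi   [R -> w]
wwwwwwwwiiwSiiwDi => wwwwwwwwiiwiiiwDi   [S -> i]
wwwwwwwwiiwiiiwDi => wwwwwwwwiiwiiiwii   [D -> i]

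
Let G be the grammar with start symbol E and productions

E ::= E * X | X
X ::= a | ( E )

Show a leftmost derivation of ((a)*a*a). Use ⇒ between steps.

E ⇒ X   [E ::= X]
X ⇒ (E)   [X ::= ( E )]
(E) ⇒ (E*X)   [E ::= E * X]
(E*X) ⇒ (E*X*X)   [E ::= E * X]
(E*X*X) ⇒ (X*X*X)   [E ::= X]
(X*X*X) ⇒ ((E)*X*X)   [X ::= ( E )]
((E)*X*X) ⇒ ((X)*X*X)   [E ::= X]
((X)*X*X) ⇒ ((a)*X*X)   [X ::= a]
((a)*X*X) ⇒ ((a)*a*X)   [X ::= a]
((a)*a*X) ⇒ ((a)*a*a)   [X ::= a]

E ⇒ X ⇒ (E) ⇒ (E*X) ⇒ (E*X*X) ⇒ (X*X*X) ⇒ ((E)*X*X) ⇒ ((X)*X*X) ⇒ ((a)*X*X) ⇒ ((a)*a*X) ⇒ ((a)*a*a)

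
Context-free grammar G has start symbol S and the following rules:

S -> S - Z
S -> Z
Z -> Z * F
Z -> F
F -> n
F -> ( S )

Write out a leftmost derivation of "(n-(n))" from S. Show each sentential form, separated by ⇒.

S ⇒ Z ⇒ F ⇒ (S) ⇒ (S-Z) ⇒ (Z-Z) ⇒ (F-Z) ⇒ (n-Z) ⇒ (n-F) ⇒ (n-(S)) ⇒ (n-(Z)) ⇒ (n-(F)) ⇒ (n-(n))

S ⇒ Z   [S -> Z]
Z ⇒ F   [Z -> F]
F ⇒ (S)   [F -> ( S )]
(S) ⇒ (S-Z)   [S -> S - Z]
(S-Z) ⇒ (Z-Z)   [S -> Z]
(Z-Z) ⇒ (F-Z)   [Z -> F]
(F-Z) ⇒ (n-Z)   [F -> n]
(n-Z) ⇒ (n-F)   [Z -> F]
(n-F) ⇒ (n-(S))   [F -> ( S )]
(n-(S)) ⇒ (n-(Z))   [S -> Z]
(n-(Z)) ⇒ (n-(F))   [Z -> F]
(n-(F)) ⇒ (n-(n))   [F -> n]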